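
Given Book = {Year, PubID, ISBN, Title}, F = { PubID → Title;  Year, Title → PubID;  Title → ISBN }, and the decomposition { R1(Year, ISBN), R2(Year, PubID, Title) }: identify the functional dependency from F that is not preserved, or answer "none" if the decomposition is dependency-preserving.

Title → ISBN

Check Title → ISBN: no single fragment contains all of {ISBN, Title}, and the restricted closure of {Title} across the fragments never reaches {ISBN}.
PubID → Title is preserved.
Year, Title → PubID is preserved.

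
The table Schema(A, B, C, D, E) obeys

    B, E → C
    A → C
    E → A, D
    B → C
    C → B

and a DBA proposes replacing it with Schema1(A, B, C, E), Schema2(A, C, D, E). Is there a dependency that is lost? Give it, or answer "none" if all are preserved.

B, E → C lies within Schema1.
A → C lies within Schema1.
E → A, D lies within Schema2.
B → C lies within Schema1.
C → B lies within Schema1.
Every dependency is enforceable on the fragments, so the decomposition is dependency-preserving.

none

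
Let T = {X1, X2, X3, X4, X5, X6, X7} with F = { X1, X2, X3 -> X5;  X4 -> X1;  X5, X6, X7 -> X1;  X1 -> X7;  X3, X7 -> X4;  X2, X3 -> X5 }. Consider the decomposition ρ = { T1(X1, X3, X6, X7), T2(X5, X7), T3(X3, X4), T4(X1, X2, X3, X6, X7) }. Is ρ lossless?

No

Chase test. Columns are X1, X2, X3, X4, X5, X6, X7; row i has aⱼ where attribute j ∈ Ti, else bᵢⱼ.
Initial tableau (one row per fragment):
  row 1: a1 b12 a3 b14 b15 a6 a7
  row 2: b21 b22 b23 b24 a5 b26 a7
  row 3: b31 b32 a3 a4 b35 b36 b37
  row 4: a1 a2 a3 b44 b45 a6 a7
Rows 1 and 4 agree on X3, X7; apply X3, X7→X4 and equate their X4 entries.
No row becomes fully distinguished — the join is lossy.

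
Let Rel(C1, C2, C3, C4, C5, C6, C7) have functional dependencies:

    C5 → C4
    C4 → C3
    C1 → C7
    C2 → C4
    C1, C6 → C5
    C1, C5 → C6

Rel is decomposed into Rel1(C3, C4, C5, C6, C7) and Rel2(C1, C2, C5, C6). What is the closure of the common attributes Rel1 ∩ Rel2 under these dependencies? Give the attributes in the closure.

C3, C4, C5, C6

Rel1 ∩ Rel2 = {C5, C6}.
C5 → C4 applies, adding C4
C4 → C3 applies, adding C3
Closure: {C3, C4, C5, C6}.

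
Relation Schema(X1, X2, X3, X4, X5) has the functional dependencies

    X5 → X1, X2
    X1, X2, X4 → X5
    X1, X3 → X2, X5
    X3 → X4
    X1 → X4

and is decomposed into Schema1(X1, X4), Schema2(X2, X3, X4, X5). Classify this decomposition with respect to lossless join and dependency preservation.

lossy and not dependency-preserving

Lossless test: (X4)⁺ = {X4}, which is a superkey of neither fragment — lossy.
Dependency preservation: the restricted closure of {X5} across the fragments never reaches {X1, X2}, so X5 → X1, X2 cannot be enforced without a join — not preserved.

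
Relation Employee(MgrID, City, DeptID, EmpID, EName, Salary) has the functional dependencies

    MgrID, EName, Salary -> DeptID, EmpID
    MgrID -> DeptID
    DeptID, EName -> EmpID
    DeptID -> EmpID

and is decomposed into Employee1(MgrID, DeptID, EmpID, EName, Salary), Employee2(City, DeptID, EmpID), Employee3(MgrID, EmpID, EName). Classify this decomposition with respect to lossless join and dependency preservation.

Lossless test (chase): Rows 1 and 3 agree on MgrID; apply MgrID→DeptID and equate their DeptID entries. No row becomes fully distinguished — the join is lossy.
Dependency preservation: every FD's attributes lie within a single fragment, so each can be enforced locally — preserved.

lossy but dependency-preserving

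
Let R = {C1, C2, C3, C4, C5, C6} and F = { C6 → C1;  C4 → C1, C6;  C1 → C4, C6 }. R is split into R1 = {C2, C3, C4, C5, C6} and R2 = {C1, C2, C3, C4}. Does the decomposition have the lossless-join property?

Yes

Common attributes: R1 ∩ R2 = {C2, C3, C4}.
Closure of {C2, C3, C4}: C4 → C1, C6 applies, adding C1, C6. So (C2, C3, C4)⁺ = {C1, C2, C3, C4, C6}.
This closure contains every attribute of R2, so R1 ∩ R2 → R2. The join is lossless.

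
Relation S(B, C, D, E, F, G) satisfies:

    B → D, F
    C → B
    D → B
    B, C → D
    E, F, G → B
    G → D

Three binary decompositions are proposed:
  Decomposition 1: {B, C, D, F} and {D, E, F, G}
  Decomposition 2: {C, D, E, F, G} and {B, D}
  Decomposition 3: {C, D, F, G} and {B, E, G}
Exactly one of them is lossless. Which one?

Decomposition 2

Decomposition 1: common = {D, F}, closure = {B, D, F} → lossy.
Decomposition 2: common = {D}, closure = {B, D, F} → lossless.
Decomposition 3: common = {G}, closure = {B, D, F, G} → lossy.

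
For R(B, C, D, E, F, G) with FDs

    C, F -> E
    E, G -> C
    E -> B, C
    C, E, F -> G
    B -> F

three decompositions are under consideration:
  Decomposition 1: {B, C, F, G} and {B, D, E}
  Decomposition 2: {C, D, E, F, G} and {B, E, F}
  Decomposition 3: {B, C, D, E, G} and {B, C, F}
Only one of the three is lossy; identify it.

Decomposition 1: common = {B}, closure = {B, F} → lossy.
Decomposition 2: common = {E, F}, closure = {B, C, E, F, G} → lossless.
Decomposition 3: common = {B, C}, closure = {B, C, E, F, G} → lossless.

Decomposition 1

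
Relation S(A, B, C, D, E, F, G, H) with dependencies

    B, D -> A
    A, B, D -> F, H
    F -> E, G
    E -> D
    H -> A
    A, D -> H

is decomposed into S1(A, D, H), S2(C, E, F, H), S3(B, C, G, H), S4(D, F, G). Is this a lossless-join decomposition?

No

Chase test. Columns are A, B, C, D, E, F, G, H; row i has aⱼ where attribute j ∈ Si, else bᵢⱼ.
Initial tableau (one row per fragment):
  row 1: a1 b12 b13 a4 b15 b16 b17 a8
  row 2: b21 b22 a3 b24 a5 a6 b27 a8
  row 3: b31 a2 a3 b34 b35 b36 a7 a8
  row 4: b41 b42 b43 a4 b45 a6 a7 b48
Rows 2 and 4 agree on F; apply F→E, G and equate their E, G entries.
Rows 2 and 4 agree on E; apply E→D and equate their D entries.
Rows 1 and 2 agree on H; apply H→A and equate their A entries.
Rows 1 and 3 agree on H; apply H→A and equate their A entries.
No row becomes fully distinguished — the join is lossy.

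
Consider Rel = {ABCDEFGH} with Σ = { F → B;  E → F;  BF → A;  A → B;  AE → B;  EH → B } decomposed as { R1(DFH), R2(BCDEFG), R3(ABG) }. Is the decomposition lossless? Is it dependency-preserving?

Lossless test (chase): Rows 1 and 2 agree on F; apply F→B and equate their B entries. Rows 1 and 2 agree on BF; apply BF→A and equate their A entries. No row becomes fully distinguished — the join is lossy.
Dependency preservation: the restricted closure of {BF} across the fragments never reaches {A}, so BF → A cannot be enforced without a join — not preserved.

lossy and not dependency-preserving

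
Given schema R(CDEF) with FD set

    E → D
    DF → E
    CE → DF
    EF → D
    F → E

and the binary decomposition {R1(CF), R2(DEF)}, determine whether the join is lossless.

Yes

Common attributes: R1 ∩ R2 = {F}.
Closure of {F}: F → E applies, adding E; E → D applies, adding D. So (F)⁺ = {DEF}.
This closure contains every attribute of R2, so R1 ∩ R2 → R2. The join is lossless.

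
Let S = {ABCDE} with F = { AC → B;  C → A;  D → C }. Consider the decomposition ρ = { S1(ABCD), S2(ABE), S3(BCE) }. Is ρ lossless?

No

Chase test. Columns are ABCDE; row i has aⱼ where attribute j ∈ Si, else bᵢⱼ.
Initial tableau (one row per fragment):
  row 1: a1 a2 a3 a4 b15
  row 2: a1 a2 b23 b24 a5
  row 3: b31 a2 a3 b34 a5
Rows 1 and 3 agree on C; apply C→A and equate their A entries.
No row becomes fully distinguished — the join is lossy.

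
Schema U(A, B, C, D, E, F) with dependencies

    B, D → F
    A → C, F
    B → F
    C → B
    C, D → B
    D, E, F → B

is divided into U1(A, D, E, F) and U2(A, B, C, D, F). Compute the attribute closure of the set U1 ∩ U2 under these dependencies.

U1 ∩ U2 = {A, D, F}.
A → C, F applies, adding C
C → B applies, adding B
Closure: {A, B, C, D, F}.

A, B, C, D, F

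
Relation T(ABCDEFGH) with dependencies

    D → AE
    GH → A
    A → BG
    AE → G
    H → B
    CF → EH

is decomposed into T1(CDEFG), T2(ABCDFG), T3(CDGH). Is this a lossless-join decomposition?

No

Chase test. Columns are ABCDEFGH; row i has aⱼ where attribute j ∈ Ti, else bᵢⱼ.
Initial tableau (one row per fragment):
  row 1: b11 b12 a3 a4 a5 a6 a7 b18
  row 2: a1 a2 a3 a4 b25 a6 a7 b28
  row 3: b31 b32 a3 a4 b35 b36 a7 a8
Rows 1 and 2 agree on D; apply D→AE and equate their AE entries.
Rows 1 and 3 agree on D; apply D→AE and equate their AE entries.
Rows 1 and 2 agree on A; apply A→BG and equate their BG entries.
Rows 1 and 3 agree on A; apply A→BG and equate their BG entries.
Rows 1 and 2 agree on CF; apply CF→EH and equate their EH entries.
No row becomes fully distinguished — the join is lossy.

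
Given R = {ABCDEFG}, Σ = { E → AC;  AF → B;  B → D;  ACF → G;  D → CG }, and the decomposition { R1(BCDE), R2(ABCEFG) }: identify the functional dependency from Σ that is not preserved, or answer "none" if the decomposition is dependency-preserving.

Check D → CG: no single fragment contains all of {CDG}, and the restricted closure of {D} across the fragments never reaches {CG}.
E → AC is preserved.
AF → B is preserved.
B → D is preserved.
ACF → G is preserved.

D → CG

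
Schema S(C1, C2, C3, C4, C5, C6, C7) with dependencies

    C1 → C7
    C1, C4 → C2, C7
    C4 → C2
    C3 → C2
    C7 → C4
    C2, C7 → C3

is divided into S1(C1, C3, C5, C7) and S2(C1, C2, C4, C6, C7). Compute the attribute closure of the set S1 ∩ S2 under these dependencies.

S1 ∩ S2 = {C1, C7}.
C7 → C4 applies, adding C4
C1, C4 → C2, C7 applies, adding C2
C2, C7 → C3 applies, adding C3
Closure: {C1, C2, C3, C4, C7}.

C1, C2, C3, C4, C7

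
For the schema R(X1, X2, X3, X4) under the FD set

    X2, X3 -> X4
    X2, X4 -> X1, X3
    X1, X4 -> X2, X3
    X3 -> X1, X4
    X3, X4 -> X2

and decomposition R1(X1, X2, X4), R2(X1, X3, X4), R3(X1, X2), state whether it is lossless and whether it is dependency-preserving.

lossless and dependency-preserving

Lossless test (chase): Rows 1 and 2 agree on X1, X4; apply X1, X4→X2, X3 and equate their X2, X3 entries. Row 1 is now all distinguished symbols — the join is lossless.
Dependency preservation: X2, X3 → X4; X2, X4 → X1, X3; X1, X4 → X2, X3; X3, X4 → X2 are not contained in any single fragment, but the restricted closure of each left-hand side across the fragments still reaches the right-hand side; the remaining FDs each lie inside some fragment. All dependencies are preserved.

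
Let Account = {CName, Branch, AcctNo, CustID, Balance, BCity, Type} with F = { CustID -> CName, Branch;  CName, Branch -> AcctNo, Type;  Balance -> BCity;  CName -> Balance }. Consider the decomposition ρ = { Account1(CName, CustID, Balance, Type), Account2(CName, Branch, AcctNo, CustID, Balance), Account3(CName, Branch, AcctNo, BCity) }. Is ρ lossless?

Yes

Chase test. Columns are CName, Branch, AcctNo, CustID, Balance, BCity, Type; row i has aⱼ where attribute j ∈ Accounti, else bᵢⱼ.
Initial tableau (one row per fragment):
  row 1: a1 b12 b13 a4 a5 b16 a7
  row 2: a1 a2 a3 a4 a5 b26 b27
  row 3: a1 a2 a3 b34 b35 a6 b37
Rows 1 and 2 agree on CustID; apply CustID→CName, Branch and equate their CName, Branch entries.
Rows 1 and 2 agree on CName, Branch; apply CName, Branch→AcctNo, Type and equate their AcctNo, Type entries.
Rows 1 and 3 agree on CName, Branch; apply CName, Branch→AcctNo, Type and equate their AcctNo, Type entries.
Rows 1 and 2 agree on Balance; apply Balance→BCity and equate their BCity entries.
Rows 1 and 3 agree on CName; apply CName→Balance and equate their Balance entries.
Rows 1 and 3 agree on Balance; apply Balance→BCity and equate their BCity entries.
Row 1 is now all distinguished symbols — the join is lossless.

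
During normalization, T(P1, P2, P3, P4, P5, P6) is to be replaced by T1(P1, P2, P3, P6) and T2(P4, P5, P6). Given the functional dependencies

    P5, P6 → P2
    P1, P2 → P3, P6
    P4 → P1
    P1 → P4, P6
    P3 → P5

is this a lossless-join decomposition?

Common attributes: T1 ∩ T2 = {P6}.
No dependency enlarges {P6}, so (P6)⁺ = {P6}.
The closure contains neither all of T1 = {P1, P2, P3, P6} nor all of T2 = {P4, P5, P6}, so the common attributes are not a superkey of either fragment. The join is lossy.

No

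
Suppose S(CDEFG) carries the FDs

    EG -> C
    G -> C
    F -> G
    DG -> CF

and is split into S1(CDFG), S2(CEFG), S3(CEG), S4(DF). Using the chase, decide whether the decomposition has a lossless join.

No

Chase test. Columns are CDEFG; row i has aⱼ where attribute j ∈ Si, else bᵢⱼ.
Initial tableau (one row per fragment):
  row 1: a1 a2 b13 a4 a5
  row 2: a1 b22 a3 a4 a5
  row 3: a1 b32 a3 b34 a5
  row 4: b41 a2 b43 a4 b45
Rows 1 and 4 agree on F; apply F→G and equate their G entries.
Rows 1 and 4 agree on DG; apply DG→CF and equate their CF entries.
No row becomes fully distinguished — the join is lossy.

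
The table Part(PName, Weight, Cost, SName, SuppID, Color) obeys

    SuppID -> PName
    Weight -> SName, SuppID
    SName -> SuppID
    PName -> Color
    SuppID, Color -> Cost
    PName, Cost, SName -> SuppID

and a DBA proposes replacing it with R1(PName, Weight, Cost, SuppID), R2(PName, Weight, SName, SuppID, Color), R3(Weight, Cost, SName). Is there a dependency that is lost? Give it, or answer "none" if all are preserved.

none

SuppID → PName lies within R1.
Weight → SName, SuppID lies within R2.
SName → SuppID lies within R2.
PName → Color lies within R2.
SuppID, Color → Cost: restricted closure across fragments reaches Cost.
PName, Cost, SName → SuppID: restricted closure across fragments reaches SuppID.
Every dependency is enforceable on the fragments, so the decomposition is dependency-preserving.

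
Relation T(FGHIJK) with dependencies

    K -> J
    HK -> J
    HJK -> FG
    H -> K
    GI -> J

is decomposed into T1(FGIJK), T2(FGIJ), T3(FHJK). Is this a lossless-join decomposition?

No

Chase test. Columns are FGHIJK; row i has aⱼ where attribute j ∈ Ti, else bᵢⱼ.
Initial tableau (one row per fragment):
  row 1: a1 a2 b13 a4 a5 a6
  row 2: a1 a2 b23 a4 a5 b26
  row 3: a1 b32 a3 b34 a5 a6
No row becomes fully distinguished — the join is lossy.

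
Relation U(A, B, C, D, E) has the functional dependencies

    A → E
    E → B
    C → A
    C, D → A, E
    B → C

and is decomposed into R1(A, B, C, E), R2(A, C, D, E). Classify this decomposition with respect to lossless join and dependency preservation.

lossless and dependency-preserving

Lossless test: (A, C, E)⁺ = {A, B, C, E}, which contains all of one fragment — lossless.
Dependency preservation: every FD's attributes lie within a single fragment, so each can be enforced locally — preserved.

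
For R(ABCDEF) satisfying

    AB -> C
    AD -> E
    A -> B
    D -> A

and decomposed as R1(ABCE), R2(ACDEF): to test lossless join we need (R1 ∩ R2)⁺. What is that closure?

R1 ∩ R2 = {ACE}.
A → B applies, adding B
Closure: {ABCE}.

ABCE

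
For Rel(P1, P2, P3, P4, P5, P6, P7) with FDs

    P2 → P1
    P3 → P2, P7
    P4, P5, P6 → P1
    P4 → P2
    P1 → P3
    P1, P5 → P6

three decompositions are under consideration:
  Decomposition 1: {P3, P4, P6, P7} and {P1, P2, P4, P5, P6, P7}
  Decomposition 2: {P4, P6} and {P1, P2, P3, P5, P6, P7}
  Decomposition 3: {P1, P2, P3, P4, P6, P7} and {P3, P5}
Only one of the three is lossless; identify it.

Decomposition 1: common = {P4, P6, P7}, closure = {P1, P2, P3, P4, P6, P7} → lossless.
Decomposition 2: common = {P6}, closure = {P6} → lossy.
Decomposition 3: common = {P3}, closure = {P1, P2, P3, P7} → lossy.

Decomposition 1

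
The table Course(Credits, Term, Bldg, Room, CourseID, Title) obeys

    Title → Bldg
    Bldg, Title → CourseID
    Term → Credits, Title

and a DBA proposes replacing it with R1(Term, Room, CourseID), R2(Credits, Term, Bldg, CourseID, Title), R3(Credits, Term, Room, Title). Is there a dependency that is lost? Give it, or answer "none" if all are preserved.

Title → Bldg lies within R2.
Bldg, Title → CourseID lies within R2.
Term → Credits, Title lies within R2.
Every dependency is enforceable on the fragments, so the decomposition is dependency-preserving.

none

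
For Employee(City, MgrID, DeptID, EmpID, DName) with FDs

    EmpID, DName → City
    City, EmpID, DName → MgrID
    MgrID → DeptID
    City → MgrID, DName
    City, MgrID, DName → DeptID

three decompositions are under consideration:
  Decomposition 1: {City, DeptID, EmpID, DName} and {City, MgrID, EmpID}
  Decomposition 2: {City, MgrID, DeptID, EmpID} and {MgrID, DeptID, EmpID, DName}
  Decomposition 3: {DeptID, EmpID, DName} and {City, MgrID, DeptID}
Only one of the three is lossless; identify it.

Decomposition 1: common = {City, EmpID}, closure = {City, MgrID, DeptID, EmpID, DName} → lossless.
Decomposition 2: common = {MgrID, DeptID, EmpID}, closure = {MgrID, DeptID, EmpID} → lossy.
Decomposition 3: common = {DeptID}, closure = {DeptID} → lossy.

Decomposition 1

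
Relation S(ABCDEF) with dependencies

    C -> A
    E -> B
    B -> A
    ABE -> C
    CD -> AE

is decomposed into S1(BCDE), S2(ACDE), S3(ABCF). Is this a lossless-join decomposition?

No

Chase test. Columns are ABCDEF; row i has aⱼ where attribute j ∈ Si, else bᵢⱼ.
Initial tableau (one row per fragment):
  row 1: b11 a2 a3 a4 a5 b16
  row 2: a1 b22 a3 a4 a5 b26
  row 3: a1 a2 a3 b34 b35 a6
Rows 1 and 2 agree on C; apply C→A and equate their A entries.
Rows 1 and 2 agree on E; apply E→B and equate their B entries.
No row becomes fully distinguished — the join is lossy.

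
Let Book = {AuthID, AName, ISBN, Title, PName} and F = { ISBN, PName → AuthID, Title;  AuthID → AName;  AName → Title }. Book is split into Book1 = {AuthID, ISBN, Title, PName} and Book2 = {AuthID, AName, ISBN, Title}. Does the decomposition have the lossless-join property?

Common attributes: Book1 ∩ Book2 = {AuthID, ISBN, Title}.
Closure of {AuthID, ISBN, Title}: AuthID → AName applies, adding AName. So (AuthID, ISBN, Title)⁺ = {AuthID, AName, ISBN, Title}.
This closure contains every attribute of Book2, so Book1 ∩ Book2 → Book2. The join is lossless.

Yes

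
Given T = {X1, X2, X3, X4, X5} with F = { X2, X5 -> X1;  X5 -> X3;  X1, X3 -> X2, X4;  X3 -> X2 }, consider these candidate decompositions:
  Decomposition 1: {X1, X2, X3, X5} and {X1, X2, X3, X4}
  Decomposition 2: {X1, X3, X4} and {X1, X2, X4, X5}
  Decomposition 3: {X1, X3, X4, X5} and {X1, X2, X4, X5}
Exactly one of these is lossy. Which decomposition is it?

Decomposition 1: common = {X1, X2, X3}, closure = {X1, X2, X3, X4} → lossless.
Decomposition 2: common = {X1, X4}, closure = {X1, X4} → lossy.
Decomposition 3: common = {X1, X4, X5}, closure = {X1, X2, X3, X4, X5} → lossless.

Decomposition 2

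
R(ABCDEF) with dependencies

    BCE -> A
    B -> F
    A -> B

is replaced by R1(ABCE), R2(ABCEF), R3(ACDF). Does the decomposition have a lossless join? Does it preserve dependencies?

lossy but dependency-preserving

Lossless test (chase): Rows 1 and 2 agree on B; apply B→F and equate their F entries. Rows 1 and 3 agree on A; apply A→B and equate their B entries. No row becomes fully distinguished — the join is lossy.
Dependency preservation: every FD's attributes lie within a single fragment, so each can be enforced locally — preserved.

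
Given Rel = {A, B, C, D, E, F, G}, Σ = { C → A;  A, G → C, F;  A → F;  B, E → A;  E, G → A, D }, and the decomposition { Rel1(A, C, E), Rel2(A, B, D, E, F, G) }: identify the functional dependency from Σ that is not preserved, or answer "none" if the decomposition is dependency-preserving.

A, G → C, F

Check A, G → C, F: no single fragment contains all of {A, C, F, G}, and the restricted closure of {A, G} across the fragments never reaches {C, F}.
C → A is preserved.
A → F is preserved.
B, E → A is preserved.
E, G → A, D is preserved.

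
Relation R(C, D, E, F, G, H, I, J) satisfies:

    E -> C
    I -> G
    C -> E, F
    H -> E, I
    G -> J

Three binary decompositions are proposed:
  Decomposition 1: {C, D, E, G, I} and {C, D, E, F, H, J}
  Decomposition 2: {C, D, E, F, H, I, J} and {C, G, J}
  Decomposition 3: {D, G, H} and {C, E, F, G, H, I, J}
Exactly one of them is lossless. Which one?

Decomposition 1: common = {C, D, E}, closure = {C, D, E, F} → lossy.
Decomposition 2: common = {C, J}, closure = {C, E, F, J} → lossy.
Decomposition 3: common = {G, H}, closure = {C, E, F, G, H, I, J} → lossless.

Decomposition 3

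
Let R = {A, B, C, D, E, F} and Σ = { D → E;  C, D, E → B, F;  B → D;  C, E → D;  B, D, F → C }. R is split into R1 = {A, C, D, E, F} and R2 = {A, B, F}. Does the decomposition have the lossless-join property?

No

Common attributes: R1 ∩ R2 = {A, F}.
No dependency enlarges {A, F}, so (A, F)⁺ = {A, F}.
The closure contains neither all of R1 = {A, C, D, E, F} nor all of R2 = {A, B, F}, so the common attributes are not a superkey of either fragment. The join is lossy.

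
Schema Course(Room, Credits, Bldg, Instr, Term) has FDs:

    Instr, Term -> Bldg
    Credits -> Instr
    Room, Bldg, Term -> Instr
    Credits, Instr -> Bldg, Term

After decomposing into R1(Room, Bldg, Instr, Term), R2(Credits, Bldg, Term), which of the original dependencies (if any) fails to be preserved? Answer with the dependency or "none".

Credits -> Instr

Check Credits → Instr: no single fragment contains all of {Credits, Instr}, and the restricted closure of {Credits} across the fragments never reaches {Instr}.
Instr, Term → Bldg is preserved.
Room, Bldg, Term → Instr is preserved.
Credits, Instr → Bldg, Term is preserved.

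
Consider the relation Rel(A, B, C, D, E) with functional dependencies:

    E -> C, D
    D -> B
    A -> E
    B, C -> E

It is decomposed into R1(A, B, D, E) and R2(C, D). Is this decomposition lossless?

Common attributes: R1 ∩ R2 = {D}.
Closure of {D}: D → B applies, adding B. So (D)⁺ = {B, D}.
The closure contains neither all of R1 = {A, B, D, E} nor all of R2 = {C, D}, so the common attributes are not a superkey of either fragment. The join is lossy.

No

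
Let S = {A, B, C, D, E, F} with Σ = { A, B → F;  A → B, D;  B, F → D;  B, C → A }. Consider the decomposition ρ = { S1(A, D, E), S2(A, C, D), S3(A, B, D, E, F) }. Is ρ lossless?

No

Chase test. Columns are A, B, C, D, E, F; row i has aⱼ where attribute j ∈ Si, else bᵢⱼ.
Initial tableau (one row per fragment):
  row 1: a1 b12 b13 a4 a5 b16
  row 2: a1 b22 a3 a4 b25 b26
  row 3: a1 a2 b33 a4 a5 a6
Rows 1 and 2 agree on A; apply A→B, D and equate their B, D entries.
Rows 1 and 3 agree on A; apply A→B, D and equate their B, D entries.
Rows 1 and 2 agree on A, B; apply A, B→F and equate their F entries.
Rows 1 and 3 agree on A, B; apply A, B→F and equate their F entries.
No row becomes fully distinguished — the join is lossy.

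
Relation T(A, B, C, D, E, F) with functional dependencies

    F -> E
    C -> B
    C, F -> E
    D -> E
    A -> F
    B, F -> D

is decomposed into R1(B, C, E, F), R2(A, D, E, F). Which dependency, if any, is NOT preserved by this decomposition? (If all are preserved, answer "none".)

B, F -> D

Check B, F → D: no single fragment contains all of {B, D, F}, and the restricted closure of {B, F} across the fragments never reaches {D}.
F → E is preserved.
C → B is preserved.
C, F → E is preserved.
D → E is preserved.
A → F is preserved.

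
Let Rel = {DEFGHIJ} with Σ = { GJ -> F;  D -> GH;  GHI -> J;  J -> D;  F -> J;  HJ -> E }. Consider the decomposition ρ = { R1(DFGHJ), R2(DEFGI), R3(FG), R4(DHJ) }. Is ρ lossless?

Yes

Chase test. Columns are DEFGHIJ; row i has aⱼ where attribute j ∈ Ri, else bᵢⱼ.
Initial tableau (one row per fragment):
  row 1: a1 b12 a3 a4 a5 b16 a7
  row 2: a1 a2 a3 a4 b25 a6 b27
  row 3: b31 b32 a3 a4 b35 b36 b37
  row 4: a1 b42 b43 b44 a5 b46 a7
Rows 1 and 2 agree on D; apply D→GH and equate their GH entries.
Rows 1 and 4 agree on D; apply D→GH and equate their GH entries.
Rows 1 and 2 agree on F; apply F→J and equate their J entries.
Rows 1 and 3 agree on F; apply F→J and equate their J entries.
Rows 1 and 2 agree on HJ; apply HJ→E and equate their E entries.
Rows 1 and 4 agree on HJ; apply HJ→E and equate their E entries.
Rows 1 and 4 agree on GJ; apply GJ→F and equate their F entries.
Rows 1 and 3 agree on J; apply J→D and equate their D entries.
Rows 1 and 3 agree on D; apply D→GH and equate their GH entries.
Rows 1 and 3 agree on HJ; apply HJ→E and equate their E entries.
Row 2 is now all distinguished symbols — the join is lossless.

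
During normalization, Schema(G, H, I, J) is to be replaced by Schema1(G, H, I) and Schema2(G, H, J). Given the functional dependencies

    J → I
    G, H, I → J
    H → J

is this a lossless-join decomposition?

Yes

Common attributes: Schema1 ∩ Schema2 = {G, H}.
Closure of {G, H}: H → J applies, adding J; J → I applies, adding I. So (G, H)⁺ = {G, H, I, J}.
This closure contains every attribute of Schema1, so Schema1 ∩ Schema2 → Schema1. The join is lossless.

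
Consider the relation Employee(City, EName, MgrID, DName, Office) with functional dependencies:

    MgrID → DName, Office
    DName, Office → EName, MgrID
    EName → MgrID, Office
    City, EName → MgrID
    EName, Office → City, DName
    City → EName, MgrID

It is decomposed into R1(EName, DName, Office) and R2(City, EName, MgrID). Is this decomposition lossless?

Yes

Common attributes: R1 ∩ R2 = {EName}.
Closure of {EName}: EName → MgrID, Office applies, adding MgrID, Office; EName, Office → City, DName applies, adding City, DName. So (EName)⁺ = {City, EName, MgrID, DName, Office}.
This closure contains every attribute of R1, so R1 ∩ R2 → R1. The join is lossless.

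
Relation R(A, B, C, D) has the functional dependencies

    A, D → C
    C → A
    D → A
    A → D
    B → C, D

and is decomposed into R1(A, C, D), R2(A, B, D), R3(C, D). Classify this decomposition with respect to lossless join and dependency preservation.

lossless and dependency-preserving

Lossless test (chase): Rows 1 and 2 agree on A, D; apply A, D→C and equate their C entries. Rows 1 and 3 agree on C; apply C→A and equate their A entries. Row 2 is now all distinguished symbols — the join is lossless.
Dependency preservation: B → C, D is not contained in any single fragment, but the restricted closure of its left-hand side across the fragments still reaches the right-hand side; the remaining FDs each lie inside some fragment. All dependencies are preserved.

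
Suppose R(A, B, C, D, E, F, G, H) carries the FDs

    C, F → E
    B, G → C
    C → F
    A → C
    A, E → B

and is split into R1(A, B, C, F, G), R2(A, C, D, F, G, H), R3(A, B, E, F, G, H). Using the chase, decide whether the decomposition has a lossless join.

Yes

Chase test. Columns are A, B, C, D, E, F, G, H; row i has aⱼ where attribute j ∈ Ri, else bᵢⱼ.
Initial tableau (one row per fragment):
  row 1: a1 a2 a3 b14 b15 a6 a7 b18
  row 2: a1 b22 a3 a4 b25 a6 a7 a8
  row 3: a1 a2 b33 b34 a5 a6 a7 a8
Rows 1 and 2 agree on C, F; apply C, F→E and equate their E entries.
Rows 1 and 3 agree on B, G; apply B, G→C and equate their C entries.
Rows 1 and 2 agree on A, E; apply A, E→B and equate their B entries.
Rows 1 and 3 agree on C, F; apply C, F→E and equate their E entries.
Row 2 is now all distinguished symbols — the join is lossless.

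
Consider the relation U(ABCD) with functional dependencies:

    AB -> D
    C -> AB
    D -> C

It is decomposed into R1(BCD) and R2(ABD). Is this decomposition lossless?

Common attributes: R1 ∩ R2 = {BD}.
Closure of {BD}: D → C applies, adding C; C → AB applies, adding A. So (BD)⁺ = {ABCD}.
This closure contains every attribute of R1, so R1 ∩ R2 → R1. The join is lossless.

Yes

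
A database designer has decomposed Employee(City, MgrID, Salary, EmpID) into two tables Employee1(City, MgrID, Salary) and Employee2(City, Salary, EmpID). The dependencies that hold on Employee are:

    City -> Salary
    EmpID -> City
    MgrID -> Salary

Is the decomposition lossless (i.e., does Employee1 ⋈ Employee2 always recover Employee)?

Common attributes: Employee1 ∩ Employee2 = {City, Salary}.
No dependency enlarges {City, Salary}, so (City, Salary)⁺ = {City, Salary}.
The closure contains neither all of Employee1 = {City, MgrID, Salary} nor all of Employee2 = {City, Salary, EmpID}, so the common attributes are not a superkey of either fragment. The join is lossy.

No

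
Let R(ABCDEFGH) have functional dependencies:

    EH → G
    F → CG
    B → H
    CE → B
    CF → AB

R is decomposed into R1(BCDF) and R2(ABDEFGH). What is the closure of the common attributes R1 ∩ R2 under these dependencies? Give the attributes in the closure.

R1 ∩ R2 = {BDF}.
F → CG applies, adding CG
B → H applies, adding H
CF → AB applies, adding A
Closure: {ABCDFGH}.

ABCDFGH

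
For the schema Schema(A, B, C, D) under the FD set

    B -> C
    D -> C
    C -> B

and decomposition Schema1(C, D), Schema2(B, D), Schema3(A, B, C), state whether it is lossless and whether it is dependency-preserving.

Lossless test (chase): Rows 2 and 3 agree on B; apply B→C and equate their C entries. Rows 1 and 2 agree on C; apply C→B and equate their B entries. No row becomes fully distinguished — the join is lossy.
Dependency preservation: every FD's attributes lie within a single fragment, so each can be enforced locally — preserved.

lossy but dependency-preserving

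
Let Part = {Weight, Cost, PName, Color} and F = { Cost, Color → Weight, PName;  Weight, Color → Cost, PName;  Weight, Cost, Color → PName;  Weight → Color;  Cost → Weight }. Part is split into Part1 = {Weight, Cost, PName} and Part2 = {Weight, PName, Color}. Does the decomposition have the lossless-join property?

Yes

Common attributes: Part1 ∩ Part2 = {Weight, PName}.
Closure of {Weight, PName}: Weight → Color applies, adding Color; Weight, Color → Cost, PName applies, adding Cost. So (Weight, PName)⁺ = {Weight, Cost, PName, Color}.
This closure contains every attribute of Part1, so Part1 ∩ Part2 → Part1. The join is lossless.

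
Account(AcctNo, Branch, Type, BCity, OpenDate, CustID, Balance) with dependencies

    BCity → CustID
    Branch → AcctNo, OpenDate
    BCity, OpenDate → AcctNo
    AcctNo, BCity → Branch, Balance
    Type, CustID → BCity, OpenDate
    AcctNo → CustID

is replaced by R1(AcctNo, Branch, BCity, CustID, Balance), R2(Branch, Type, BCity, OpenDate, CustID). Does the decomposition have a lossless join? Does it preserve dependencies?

Lossless test: (Branch, BCity, CustID)⁺ = {AcctNo, Branch, BCity, OpenDate, CustID, Balance}, which contains all of one fragment — lossless.
Dependency preservation: Branch → AcctNo, OpenDate; BCity, OpenDate → AcctNo are not contained in any single fragment, but the restricted closure of each left-hand side across the fragments still reaches the right-hand side; the remaining FDs each lie inside some fragment. All dependencies are preserved.

lossless and dependency-preserving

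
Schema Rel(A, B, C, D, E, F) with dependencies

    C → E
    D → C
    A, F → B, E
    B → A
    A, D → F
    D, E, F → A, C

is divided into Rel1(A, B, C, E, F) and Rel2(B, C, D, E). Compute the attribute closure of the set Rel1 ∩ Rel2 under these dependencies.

A, B, C, E

Rel1 ∩ Rel2 = {B, C, E}.
B → A applies, adding A
Closure: {A, B, C, E}.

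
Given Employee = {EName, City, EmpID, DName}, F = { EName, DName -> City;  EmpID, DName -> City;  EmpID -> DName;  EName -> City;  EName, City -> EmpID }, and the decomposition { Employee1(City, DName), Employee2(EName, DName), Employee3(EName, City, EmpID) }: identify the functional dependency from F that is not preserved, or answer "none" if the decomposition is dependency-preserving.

Check EmpID → DName: no single fragment contains all of {EmpID, DName}, and the restricted closure of {EmpID} across the fragments never reaches {DName}.
EName, DName → City is preserved.
EmpID, DName → City is preserved.
EName → City is preserved.
EName, City → EmpID is preserved.

EmpID -> DName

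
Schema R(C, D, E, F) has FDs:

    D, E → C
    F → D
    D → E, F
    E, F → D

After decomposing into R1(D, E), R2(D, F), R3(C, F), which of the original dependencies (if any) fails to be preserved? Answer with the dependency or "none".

D, E → C: restricted closure across fragments reaches C.
F → D lies within R2.
D → E, F: restricted closure across fragments reaches E, F.
E, F → D: restricted closure across fragments reaches D.
Every dependency is enforceable on the fragments, so the decomposition is dependency-preserving.

none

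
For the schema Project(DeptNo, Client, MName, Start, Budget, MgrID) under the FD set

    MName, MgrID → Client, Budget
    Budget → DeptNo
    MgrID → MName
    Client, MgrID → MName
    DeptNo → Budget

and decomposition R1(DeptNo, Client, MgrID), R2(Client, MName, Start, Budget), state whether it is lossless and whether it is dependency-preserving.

Lossless test: (Client)⁺ = {Client}, which is a superkey of neither fragment — lossy.
Dependency preservation: the restricted closure of {MName, MgrID} across the fragments never reaches {Client, Budget}, so MName, MgrID → Client, Budget cannot be enforced without a join — not preserved.

lossy and not dependency-preserving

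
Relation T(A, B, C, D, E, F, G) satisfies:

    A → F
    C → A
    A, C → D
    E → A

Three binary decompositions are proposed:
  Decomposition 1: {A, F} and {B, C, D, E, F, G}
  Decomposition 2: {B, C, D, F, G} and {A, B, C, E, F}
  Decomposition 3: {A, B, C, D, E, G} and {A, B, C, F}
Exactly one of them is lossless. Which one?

Decomposition 1: common = {F}, closure = {F} → lossy.
Decomposition 2: common = {B, C, F}, closure = {A, B, C, D, F} → lossy.
Decomposition 3: common = {A, B, C}, closure = {A, B, C, D, F} → lossless.

Decomposition 3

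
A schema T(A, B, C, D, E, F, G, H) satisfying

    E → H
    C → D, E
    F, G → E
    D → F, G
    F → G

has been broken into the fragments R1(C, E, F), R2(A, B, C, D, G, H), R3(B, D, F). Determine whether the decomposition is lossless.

Yes

Chase test. Columns are A, B, C, D, E, F, G, H; row i has aⱼ where attribute j ∈ Ri, else bᵢⱼ.
Initial tableau (one row per fragment):
  row 1: b11 b12 a3 b14 a5 a6 b17 b18
  row 2: a1 a2 a3 a4 b25 b26 a7 a8
  row 3: b31 a2 b33 a4 b35 a6 b37 b38
Rows 1 and 2 agree on C; apply C→D, E and equate their D, E entries.
Rows 1 and 2 agree on D; apply D→F, G and equate their F, G entries.
Rows 1 and 3 agree on D; apply D→F, G and equate their F, G entries.
Rows 1 and 2 agree on E; apply E→H and equate their H entries.
Rows 1 and 3 agree on F, G; apply F, G→E and equate their E entries.
Rows 1 and 3 agree on E; apply E→H and equate their H entries.
Row 2 is now all distinguished symbols — the join is lossless.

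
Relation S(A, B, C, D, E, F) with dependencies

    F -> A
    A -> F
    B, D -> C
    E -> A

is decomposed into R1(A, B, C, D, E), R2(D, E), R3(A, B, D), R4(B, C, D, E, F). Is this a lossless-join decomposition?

Chase test. Columns are A, B, C, D, E, F; row i has aⱼ where attribute j ∈ Ri, else bᵢⱼ.
Initial tableau (one row per fragment):
  row 1: a1 a2 a3 a4 a5 b16
  row 2: b21 b22 b23 a4 a5 b26
  row 3: a1 a2 b33 a4 b35 b36
  row 4: b41 a2 a3 a4 a5 a6
Rows 1 and 3 agree on A; apply A→F and equate their F entries.
Rows 1 and 3 agree on B, D; apply B, D→C and equate their C entries.
Rows 1 and 2 agree on E; apply E→A and equate their A entries.
Rows 1 and 4 agree on E; apply E→A and equate their A entries.
Rows 1 and 2 agree on A; apply A→F and equate their F entries.
Rows 1 and 4 agree on A; apply A→F and equate their F entries.
Row 1 is now all distinguished symbols — the join is lossless.

Yes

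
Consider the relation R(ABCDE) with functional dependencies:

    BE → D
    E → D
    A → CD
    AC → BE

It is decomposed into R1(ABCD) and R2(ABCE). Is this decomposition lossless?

Yes

Common attributes: R1 ∩ R2 = {ABC}.
Closure of {ABC}: A → CD applies, adding D; AC → BE applies, adding E. So (ABC)⁺ = {ABCDE}.
This closure contains every attribute of R1, so R1 ∩ R2 → R1. The join is lossless.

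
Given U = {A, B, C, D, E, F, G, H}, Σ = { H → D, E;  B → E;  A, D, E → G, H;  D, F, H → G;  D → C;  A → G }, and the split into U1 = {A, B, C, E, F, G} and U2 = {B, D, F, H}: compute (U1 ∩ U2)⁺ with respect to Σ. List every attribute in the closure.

B, E, F

U1 ∩ U2 = {B, F}.
B → E applies, adding E
Closure: {B, E, F}.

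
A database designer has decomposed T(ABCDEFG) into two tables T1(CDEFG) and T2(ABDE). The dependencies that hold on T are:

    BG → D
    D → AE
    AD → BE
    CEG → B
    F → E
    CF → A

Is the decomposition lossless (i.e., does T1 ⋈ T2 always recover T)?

Yes

Common attributes: T1 ∩ T2 = {DE}.
Closure of {DE}: D → AE applies, adding A; AD → BE applies, adding B. So (DE)⁺ = {ABDE}.
This closure contains every attribute of T2, so T1 ∩ T2 → T2. The join is lossless.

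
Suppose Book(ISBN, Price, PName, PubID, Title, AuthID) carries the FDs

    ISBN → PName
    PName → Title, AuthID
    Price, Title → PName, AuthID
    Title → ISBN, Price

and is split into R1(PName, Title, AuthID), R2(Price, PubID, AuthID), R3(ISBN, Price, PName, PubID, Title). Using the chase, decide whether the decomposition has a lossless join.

Yes

Chase test. Columns are ISBN, Price, PName, PubID, Title, AuthID; row i has aⱼ where attribute j ∈ Ri, else bᵢⱼ.
Initial tableau (one row per fragment):
  row 1: b11 b12 a3 b14 a5 a6
  row 2: b21 a2 b23 a4 b25 a6
  row 3: a1 a2 a3 a4 a5 b36
Rows 1 and 3 agree on PName; apply PName→Title, AuthID and equate their Title, AuthID entries.
Rows 1 and 3 agree on Title; apply Title→ISBN, Price and equate their ISBN, Price entries.
Row 3 is now all distinguished symbols — the join is lossless.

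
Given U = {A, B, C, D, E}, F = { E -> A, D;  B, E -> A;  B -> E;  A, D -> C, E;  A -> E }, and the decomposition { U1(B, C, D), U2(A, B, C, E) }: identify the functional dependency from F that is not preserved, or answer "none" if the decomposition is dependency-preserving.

E -> A, D

Check E → A, D: no single fragment contains all of {A, D, E}, and the restricted closure of {E} across the fragments never reaches {A, D}.
B, E → A is preserved.
B → E is preserved.
A, D → C, E is preserved.
A → E is preserved.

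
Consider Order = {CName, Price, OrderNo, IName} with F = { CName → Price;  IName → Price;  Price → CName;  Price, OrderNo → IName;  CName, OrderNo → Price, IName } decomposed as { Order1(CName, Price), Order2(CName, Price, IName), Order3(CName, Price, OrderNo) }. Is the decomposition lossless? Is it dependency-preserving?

lossy and not dependency-preserving

Lossless test (chase): applying each FD to every pair of rows produces no changes in the tableau, so no row becomes fully distinguished — the join is lossy.
Dependency preservation: the restricted closure of {Price, OrderNo} across the fragments never reaches {IName}, so Price, OrderNo → IName cannot be enforced without a join — not preserved.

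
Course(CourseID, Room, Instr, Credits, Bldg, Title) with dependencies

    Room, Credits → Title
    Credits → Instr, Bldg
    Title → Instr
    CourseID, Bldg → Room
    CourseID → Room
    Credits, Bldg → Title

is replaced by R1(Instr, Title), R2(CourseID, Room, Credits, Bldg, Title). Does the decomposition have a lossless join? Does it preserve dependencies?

lossless and dependency-preserving

Lossless test: (Title)⁺ = {Instr, Title}, which contains all of one fragment — lossless.
Dependency preservation: Credits → Instr, Bldg is not contained in any single fragment, but the restricted closure of its left-hand side across the fragments still reaches the right-hand side; the remaining FDs each lie inside some fragment. All dependencies are preserved.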